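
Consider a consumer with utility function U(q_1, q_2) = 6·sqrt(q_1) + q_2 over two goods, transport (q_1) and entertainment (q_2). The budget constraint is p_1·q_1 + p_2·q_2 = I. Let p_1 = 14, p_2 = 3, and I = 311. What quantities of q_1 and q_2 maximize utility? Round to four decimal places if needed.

Set MRS = p_1/p_2: 3·q_1^(−1/2) = p_1/p_2.
Thus q_1* = (3·p_2/p_1)² — independent of I — with the rest of income spent on q_2.
Plugging in: q_1* = (3·3/14)² = 0.4133, q_2* = 101.7381.

q_1* = 0.4133, q_2* = 101.7381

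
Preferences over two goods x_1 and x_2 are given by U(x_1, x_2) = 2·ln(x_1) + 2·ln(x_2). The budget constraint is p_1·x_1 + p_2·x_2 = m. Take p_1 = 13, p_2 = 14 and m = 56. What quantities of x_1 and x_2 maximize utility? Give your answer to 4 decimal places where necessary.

At p_1=13, p_2=14, m=56: x_1* = 0.5·56/13 = 2.1538, x_2* = 2.

x_1* = 2.1538, x_2* = 2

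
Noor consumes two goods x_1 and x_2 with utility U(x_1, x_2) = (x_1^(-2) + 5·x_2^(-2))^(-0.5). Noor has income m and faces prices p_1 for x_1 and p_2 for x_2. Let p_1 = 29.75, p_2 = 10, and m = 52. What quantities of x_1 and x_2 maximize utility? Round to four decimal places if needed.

With the ratio pinned down, the budget gives x_1* = m/(p_1 + p_2·(x_2/x_1)) and x_2* = (x_2/x_1)·x_1*.
Numerically x_2/x_1 = 2.459342, so x_1* = 52/(29.75 + 10·2.459342) = 0.9569 and x_2* = 2.459342·0.9569 = 2.3533.

x_1* = 0.9569, x_2* = 2.3533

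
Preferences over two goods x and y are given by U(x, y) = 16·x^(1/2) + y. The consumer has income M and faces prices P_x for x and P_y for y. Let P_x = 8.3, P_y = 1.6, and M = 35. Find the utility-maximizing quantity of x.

x* = 2.3783

Plugging in: x* = (8·1.6/8.3)² = 2.3783.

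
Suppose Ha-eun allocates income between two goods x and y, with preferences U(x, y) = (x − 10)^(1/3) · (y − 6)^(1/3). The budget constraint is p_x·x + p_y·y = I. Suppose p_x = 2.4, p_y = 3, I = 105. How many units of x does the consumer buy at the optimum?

x* = 23.125

This is Cobb-Douglas in (x−10, y−6): tangency gives 1/3·p_y·(y−6) = 1/3·p_x·(x−10).
Substituting into the budget: x* = 10 + 0.5·(I − 10·p_x − 6·p_y)/p_x, and y* = 6 + 0.5·(…)/p_y.
Discretionary income = 105 − 10·2.4 − 6·3 = 63; x* = 10 + 0.5·63/2.4 = 23.125.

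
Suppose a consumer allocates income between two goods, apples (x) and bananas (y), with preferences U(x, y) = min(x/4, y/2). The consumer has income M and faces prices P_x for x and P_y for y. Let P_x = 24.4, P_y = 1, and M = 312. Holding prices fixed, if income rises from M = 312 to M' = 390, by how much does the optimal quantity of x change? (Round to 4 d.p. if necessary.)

Δx* = 3.1325

With perfect complements, no substitution: consume in ratio x:y = 4:2.
Budget: P_x·x + P_y·(1/2)·x = M, so (4·P_x + 2·P_y)·x = 4·M.
Demand: x*(P_x,P_y,M) = 4·M/(4·P_x + 2·P_y), y* = 2·M/(4·P_x + 2·P_y).
Here 4·24.4 + 2·1 = 99.6, giving x* = 12.5301.
At M' = 390: x* = 15.6627. Change: 15.6627 − 12.5301 = 3.1325.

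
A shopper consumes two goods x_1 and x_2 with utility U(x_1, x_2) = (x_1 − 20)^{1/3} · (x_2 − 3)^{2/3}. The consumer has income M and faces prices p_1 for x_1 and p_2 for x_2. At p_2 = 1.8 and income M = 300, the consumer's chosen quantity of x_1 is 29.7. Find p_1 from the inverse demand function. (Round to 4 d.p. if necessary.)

MRS = (1/2)·(x_2−3)/(x_1−20). Tangency with p_1/p_2 gives x_2−3 = 2·(p_1/p_2)·(x_1−20).
After buying the subsistence bundle (20, 3), a share 1/3 of the remaining income goes to x_1: x_1* = 20 + 1/3·(M − 20p_1 − 3p_2)/p_1.
Set x_1* = 29.7 in the demand function and solve for p_1: p_1 = 6.

p_1 = 6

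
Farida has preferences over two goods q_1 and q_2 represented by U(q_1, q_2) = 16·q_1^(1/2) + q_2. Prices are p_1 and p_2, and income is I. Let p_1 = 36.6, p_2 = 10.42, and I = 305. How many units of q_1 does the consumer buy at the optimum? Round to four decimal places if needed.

Set MRS = p_1/p_2: 8·q_1^(−1/2) = p_1/p_2.
Solve: √q_1 = 8·p_2/p_1, so q_1*(p_1,p_2) = (8·p_2/p_1)², and q_2* = (I − p_1·q_1*)/p_2.
Plugging in: q_1* = (8·10.42/36.6)² = 5.1874.

q_1* = 5.1874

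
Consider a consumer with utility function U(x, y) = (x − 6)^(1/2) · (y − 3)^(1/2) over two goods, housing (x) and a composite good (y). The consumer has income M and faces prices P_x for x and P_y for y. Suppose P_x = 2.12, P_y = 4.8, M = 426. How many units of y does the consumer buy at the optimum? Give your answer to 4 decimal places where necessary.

y* = 44.55

Let x' = x−6, y' = y−3. MRS = y'/x' = P_x/P_y.
After buying the subsistence bundle (6, 3), a share 0.5 of the remaining income goes to x: x* = 6 + 0.5·(M − 6P_x − 3P_y)/P_x.
Discretionary income = 426 − 6·2.12 − 3·4.8 = 398.88; y* = 3 + 0.5·398.88/4.8 = 44.55.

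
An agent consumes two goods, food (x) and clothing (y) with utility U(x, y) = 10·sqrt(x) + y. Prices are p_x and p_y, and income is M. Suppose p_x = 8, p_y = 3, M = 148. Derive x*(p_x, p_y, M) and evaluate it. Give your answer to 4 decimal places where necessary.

MU_x = 5/√x, MU_y = 1. Tangency: 5/√x = p_x/p_y.
Thus x* = (5·p_y/p_x)² — independent of M — with the rest of income spent on y.
Plugging in: x* = (5·3/8)² = 3.5156.

x* = 3.5156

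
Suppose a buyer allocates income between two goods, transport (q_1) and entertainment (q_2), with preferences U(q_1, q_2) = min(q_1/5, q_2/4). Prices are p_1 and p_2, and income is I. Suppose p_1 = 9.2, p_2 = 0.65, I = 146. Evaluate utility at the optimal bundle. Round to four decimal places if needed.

Leontief preferences: the optimum is at the kink where q_1/5 = q_2/4, i.e. q_2 = (4/5)·q_1.
Budget: p_1·q_1 + p_2·(4/5)·q_1 = I, so (5·p_1 + 4·p_2)·q_1 = 5·I.
Demand: q_1*(p_1,p_2,I) = 5·I/(5·p_1 + 4·p_2), q_2* = 4·I/(5·p_1 + 4·p_2).
Here 5·9.2 + 4·0.65 = 48.6, giving q_1* = 15.0206 and q_2* = 12.0165.
Utility at the optimum: U(15.0206, 12.0165) = 3.0041.

V = 3.0041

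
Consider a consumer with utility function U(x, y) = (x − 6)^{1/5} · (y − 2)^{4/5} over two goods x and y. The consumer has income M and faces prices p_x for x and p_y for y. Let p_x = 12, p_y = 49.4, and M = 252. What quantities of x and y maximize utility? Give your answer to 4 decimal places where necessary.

x* = 7.3533, y* = 3.315

Substituting into the budget: x* = 6 + 0.2·(M − 6·p_x − 2·p_y)/p_x, and y* = 2 + 0.8·(…)/p_y.
Discretionary income = 252 − 6·12 − 2·49.4 = 81.2; x* = 6 + 0.2·81.2/12 = 7.3533; y* = 2 + 0.8·81.2/49.4 = 3.315.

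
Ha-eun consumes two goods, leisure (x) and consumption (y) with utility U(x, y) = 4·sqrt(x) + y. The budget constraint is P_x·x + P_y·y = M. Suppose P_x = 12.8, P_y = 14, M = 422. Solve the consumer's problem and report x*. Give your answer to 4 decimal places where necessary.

MU_x = 2/√x, MU_y = 1. Tangency: 2/√x = P_x/P_y.
Solve: √x = 2·P_y/P_x, so x*(P_x,P_y) = (2·P_y/P_x)², and y* = (M − P_x·x*)/P_y.
Plugging in: x* = (2·14/12.8)² = 4.7852.

x* = 4.7852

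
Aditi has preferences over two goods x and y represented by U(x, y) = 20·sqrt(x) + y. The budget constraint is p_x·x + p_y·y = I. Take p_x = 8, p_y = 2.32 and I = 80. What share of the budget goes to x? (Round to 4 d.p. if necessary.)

share on x = 0.841

Utility is quasi-linear in y; the FOC for x is 10/√x = p_x/p_y.
Solve: √x = 10·p_y/p_x, so x*(p_x,p_y) = (10·p_y/p_x)², and y* = (I − p_x·x*)/p_y.
Plugging in: x* = (10·2.32/8)² = 8.41, y* = 5.4828.
Expenditure on x: 8·8.41 = 67.28; share = 0.841.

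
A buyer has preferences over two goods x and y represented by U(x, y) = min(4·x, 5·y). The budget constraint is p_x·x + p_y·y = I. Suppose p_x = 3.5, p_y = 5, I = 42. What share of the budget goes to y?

share on y = 0.5333

Demand: x*(p_x,p_y,I) = 5·I/(5·p_x + 4·p_y), y* = 4·I/(5·p_x + 4·p_y).
Here 5·3.5 + 4·5 = 37.5, giving x* = 5.6 and y* = 4.48.
Expenditure on y: 5·4.48 = 22.4; share = 0.5333.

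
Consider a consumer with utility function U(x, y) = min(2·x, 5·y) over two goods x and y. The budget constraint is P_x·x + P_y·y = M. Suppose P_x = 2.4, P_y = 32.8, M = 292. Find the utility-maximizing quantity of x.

With perfect complements, no substitution: consume in ratio x:y = 5:2.
Budget: P_x·x + P_y·(2/5)·x = M, so (5·P_x + 2·P_y)·x = 5·M.
Demand: x*(P_x,P_y,M) = 5·M/(5·P_x + 2·P_y), y* = 2·M/(5·P_x + 2·P_y).
Here 5·2.4 + 2·32.8 = 77.6, giving x* = 18.8144.

x* = 18.8144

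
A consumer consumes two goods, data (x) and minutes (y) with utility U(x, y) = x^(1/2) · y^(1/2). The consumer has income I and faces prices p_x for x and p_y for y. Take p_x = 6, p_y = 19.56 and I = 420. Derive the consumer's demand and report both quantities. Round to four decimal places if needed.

MU_x/MU_y = (0.5·y)/(0.5·x); tangency sets this equal to p_x/p_y.
So 0.5·p_y·y = 0.5·p_x·x; combined with the budget, a share 0.5 of income goes to x.
Demand: x*(p_x,p_y,I) = 0.5·I/p_x and y* = 0.5·I/p_y.
At p_x=6, p_y=19.56, I=420: x* = 0.5·420/6 = 35, y* = 10.7362.

x* = 35, y* = 10.7362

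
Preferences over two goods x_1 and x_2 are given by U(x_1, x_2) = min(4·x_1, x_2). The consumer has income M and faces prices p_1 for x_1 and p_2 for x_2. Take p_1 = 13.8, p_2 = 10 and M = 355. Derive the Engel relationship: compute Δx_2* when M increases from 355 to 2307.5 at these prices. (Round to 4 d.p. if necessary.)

Leontief preferences: the optimum is at the kink where x_1/1 = x_2/4, i.e. x_2 = 4·x_1.
Budget: p_1·x_1 + p_2·4·x_1 = M, so (p_1 + 4·p_2)·x_1 = M.
Demand: x_1*(p_1,p_2,M) = M/(p_1 + 4·p_2), x_2* = 4·M/(p_1 + 4·p_2).
Here 13.8 + 4·10 = 53.8, giving x_2* = 26.3941.
At M' = 2307.5: x_2* = 171.5613. Change: 171.5613 − 26.3941 = 145.1673.

Δx_2* = 145.1673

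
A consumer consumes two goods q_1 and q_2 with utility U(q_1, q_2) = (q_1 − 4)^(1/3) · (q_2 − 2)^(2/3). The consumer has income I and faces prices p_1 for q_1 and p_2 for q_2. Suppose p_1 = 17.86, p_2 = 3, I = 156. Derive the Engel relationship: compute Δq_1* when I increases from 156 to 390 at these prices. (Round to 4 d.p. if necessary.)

Δq_1* = 4.3673

Let q_1' = q_1−4, q_2' = q_2−2. MRS = (1/2)·q_2'/q_1' = p_1/p_2.
After buying the subsistence bundle (4, 2), a share 1/3 of the remaining income goes to q_1: q_1* = 4 + 1/3·(I − 4p_1 − 2p_2)/p_1.
Discretionary income = 156 − 4·17.86 − 2·3 = 78.56; q_1* = 4 + 1/3·78.56/17.86 = 5.4662.
At I' = 390: q_1* = 9.8335. Change: 9.8335 − 5.4662 = 4.3673.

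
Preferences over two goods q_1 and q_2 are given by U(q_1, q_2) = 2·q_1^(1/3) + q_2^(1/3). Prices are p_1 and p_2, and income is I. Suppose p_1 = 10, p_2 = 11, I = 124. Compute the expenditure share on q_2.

share on q_2 = 0.2521

With the ratio pinned down, the budget gives q_1* = I/(p_1 + p_2·(q_2/q_1)) and q_2* = (q_2/q_1)·q_1*.
Numerically q_2/q_1 = 0.306454, so q_1* = 124/(10 + 11·0.306454) = 9.2738 and q_2* = 0.306454·9.2738 = 2.842.
Expenditure on q_2: 11·2.842 = 31.262; share = 0.2521.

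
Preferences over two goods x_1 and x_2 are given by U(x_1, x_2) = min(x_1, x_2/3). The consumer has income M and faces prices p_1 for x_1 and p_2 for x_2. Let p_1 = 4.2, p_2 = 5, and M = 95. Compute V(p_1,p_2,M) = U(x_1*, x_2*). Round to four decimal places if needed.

Leontief preferences: the optimum is at the kink where x_1/1 = x_2/3, i.e. x_2 = 3·x_1.
Budget: p_1·x_1 + p_2·3·x_1 = M, so (p_1 + 3·p_2)·x_1 = M.
Demand: x_1*(p_1,p_2,M) = M/(p_1 + 3·p_2), x_2* = 3·M/(p_1 + 3·p_2).
Here 4.2 + 3·5 = 19.2, giving x_1* = 4.9479 and x_2* = 14.8438.
Utility at the optimum: U(4.9479, 14.8438) = 4.9479.

V = 4.9479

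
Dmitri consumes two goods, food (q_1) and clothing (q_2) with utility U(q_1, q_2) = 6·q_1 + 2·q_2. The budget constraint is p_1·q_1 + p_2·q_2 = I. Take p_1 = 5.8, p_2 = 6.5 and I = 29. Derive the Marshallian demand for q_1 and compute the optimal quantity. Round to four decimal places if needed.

q_1* = 5

q_1 gives more utility per dollar, so spend all income on q_1: q_1* = I/p_1, q_2* = 0.
Numerically: q_1* = 5, q_2* = 0.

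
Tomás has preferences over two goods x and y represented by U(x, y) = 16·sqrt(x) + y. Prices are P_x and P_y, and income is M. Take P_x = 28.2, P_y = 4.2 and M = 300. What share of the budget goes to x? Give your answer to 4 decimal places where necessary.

share on x = 0.1334

Utility is quasi-linear in y; the FOC for x is 8/√x = P_x/P_y.
Thus x* = (8·P_y/P_x)² — independent of M — with the rest of income spent on y.
Plugging in: x* = (8·4.2/28.2)² = 1.4196, y* = 61.8967.
Expenditure on x: 28.2·1.4196 = 40.034; share = 0.1334.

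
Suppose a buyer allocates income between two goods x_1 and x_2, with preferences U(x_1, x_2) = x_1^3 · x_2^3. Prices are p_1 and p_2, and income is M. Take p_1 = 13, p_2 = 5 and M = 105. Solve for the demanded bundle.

Tangency: MRS = x_2/x_1 = p_1/p_2.
Rearranging, p_2·x_2 = p_1·x_1. Substituting into the budget gives p_1·x_1·(1 + 1) = M.
Demand: x_1*(p_1,p_2,M) = 0.5·M/p_1 and x_2* = 0.5·M/p_2.
At p_1=13, p_2=5, M=105: x_1* = 0.5·105/13 = 4.0385, x_2* = 10.5.

x_1* = 4.0385, x_2* = 10.5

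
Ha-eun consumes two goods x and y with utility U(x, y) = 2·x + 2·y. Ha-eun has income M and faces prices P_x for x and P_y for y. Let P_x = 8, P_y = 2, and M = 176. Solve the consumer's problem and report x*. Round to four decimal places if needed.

x* = 0

Perfect substitutes: compare marginal utility per dollar. 2/P_x vs 2/P_y → 0.25 vs 1.
y gives more utility per dollar, so spend all income on y: y* = M/P_y, x* = 0.
Numerically: x* = 0, y* = 88.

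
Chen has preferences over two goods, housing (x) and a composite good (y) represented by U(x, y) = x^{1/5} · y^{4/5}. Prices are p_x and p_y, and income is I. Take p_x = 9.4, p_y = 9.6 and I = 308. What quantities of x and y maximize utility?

x* = 6.5532, y* = 25.6667

The MRS is (1/4)·y/x. Set MRS = p_x/p_y.
So 0.2·p_y·y = 0.8·p_x·x; combined with the budget, a share 0.2 of income goes to x.
Demand: x*(p_x,p_y,I) = 0.2·I/p_x and y* = 0.8·I/p_y.
At p_x=9.4, p_y=9.6, I=308: x* = 0.2·308/9.4 = 6.5532, y* = 25.6667.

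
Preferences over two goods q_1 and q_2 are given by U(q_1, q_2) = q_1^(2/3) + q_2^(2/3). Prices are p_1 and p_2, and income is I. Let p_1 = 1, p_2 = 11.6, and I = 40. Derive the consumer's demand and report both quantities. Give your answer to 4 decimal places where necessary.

Numerically q_2/q_1 = 0.000641, so q_1* = 40/(1 + 11.6·0.000641) = 39.7049 and q_2* = 0.000641·39.7049 = 0.0254.

q_1* = 39.7049, q_2* = 0.0254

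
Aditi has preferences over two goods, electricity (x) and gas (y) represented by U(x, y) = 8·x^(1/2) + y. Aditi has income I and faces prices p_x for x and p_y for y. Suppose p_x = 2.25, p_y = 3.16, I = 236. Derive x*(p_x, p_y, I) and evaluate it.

MU_x = 4/√x, MU_y = 1. Tangency: 4/√x = p_x/p_y.
Thus x* = (4·p_y/p_x)² — independent of I — with the rest of income spent on y.
Plugging in: x* = (4·3.16/2.25)² = 31.5594.

x* = 31.5594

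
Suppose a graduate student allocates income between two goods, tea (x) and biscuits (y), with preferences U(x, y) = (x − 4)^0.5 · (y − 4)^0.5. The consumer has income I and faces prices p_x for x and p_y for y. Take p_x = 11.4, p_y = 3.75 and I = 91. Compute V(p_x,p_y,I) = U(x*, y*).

Let x' = x−4, y' = y−4. MRS = y'/x' = p_x/p_y.
After buying the subsistence bundle (4, 4), a share 0.5 of the remaining income goes to x: x* = 4 + 0.5·(I − 4p_x − 4p_y)/p_x.
Discretionary income = 91 − 4·11.4 − 4·3.75 = 30.4; x* = 4 + 0.5·30.4/11.4 = 5.3333; y* = 4 + 0.5·30.4/3.75 = 8.0533.
Utility at the optimum: U(5.3333, 8.0533) = 2.3247.

V = 2.3247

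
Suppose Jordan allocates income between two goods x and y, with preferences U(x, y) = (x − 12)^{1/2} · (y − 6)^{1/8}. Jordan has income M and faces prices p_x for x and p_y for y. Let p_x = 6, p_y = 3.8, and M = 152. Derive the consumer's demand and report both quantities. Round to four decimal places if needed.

x* = 19.6267, y* = 9.0105

MRS = 4·(y−6)/(x−12). Tangency with p_x/p_y gives y−6 = (1/4)·(p_x/p_y)·(x−12).
Substituting into the budget: x* = 12 + 0.8·(M − 12·p_x − 6·p_y)/p_x, and y* = 6 + 0.2·(…)/p_y.
Discretionary income = 152 − 12·6 − 6·3.8 = 57.2; x* = 12 + 0.8·57.2/6 = 19.6267; y* = 6 + 0.2·57.2/3.8 = 9.0105.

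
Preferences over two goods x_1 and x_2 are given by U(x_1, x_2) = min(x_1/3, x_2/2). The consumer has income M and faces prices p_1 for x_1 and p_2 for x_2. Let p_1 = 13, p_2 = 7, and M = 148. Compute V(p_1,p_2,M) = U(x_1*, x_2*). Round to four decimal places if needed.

V = 2.7925

With perfect complements, no substitution: consume in ratio x_1:x_2 = 3:2.
Budget: p_1·x_1 + p_2·(2/3)·x_1 = M, so (3·p_1 + 2·p_2)·x_1 = 3·M.
Demand: x_1*(p_1,p_2,M) = 3·M/(3·p_1 + 2·p_2), x_2* = 2·M/(3·p_1 + 2·p_2).
Here 3·13 + 2·7 = 53, giving x_1* = 8.3774 and x_2* = 5.5849.
Utility at the optimum: U(8.3774, 5.5849) = 2.7925.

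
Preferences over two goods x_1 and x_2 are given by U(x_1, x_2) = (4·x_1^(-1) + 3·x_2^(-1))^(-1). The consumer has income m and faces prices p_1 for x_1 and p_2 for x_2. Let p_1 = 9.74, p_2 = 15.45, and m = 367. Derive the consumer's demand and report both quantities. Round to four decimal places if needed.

x_1* = 18.0223, x_2* = 12.3924

Numerically x_2/x_1 = 0.687616, so x_1* = 367/(9.74 + 15.45·0.687616) = 18.0223 and x_2* = 0.687616·18.0223 = 12.3924.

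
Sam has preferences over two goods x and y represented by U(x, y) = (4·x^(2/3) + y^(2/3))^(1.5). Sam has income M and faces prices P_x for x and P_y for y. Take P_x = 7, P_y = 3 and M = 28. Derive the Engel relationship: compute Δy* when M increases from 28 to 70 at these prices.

MU_x ∝ 4·x^(-1/3), MU_y ∝ y^(-1/3), so MRS = 4·(y/x)^(1/3) = P_x/P_y.
Solve for the ratio: y/x = [(1/4)·P_x/P_y]^(3).
With the ratio pinned down, the budget gives x* = M/(P_x + P_y·(y/x)) and y* = (y/x)·x*.
Numerically y/x = 0.198495, so x* = 28/(7 + 3·0.198495) = 3.6864 and y* = 0.198495·3.6864 = 0.7317.
At M' = 70: y* = 1.8293. Change: 1.8293 − 0.7317 = 1.0976.

Δy* = 1.0976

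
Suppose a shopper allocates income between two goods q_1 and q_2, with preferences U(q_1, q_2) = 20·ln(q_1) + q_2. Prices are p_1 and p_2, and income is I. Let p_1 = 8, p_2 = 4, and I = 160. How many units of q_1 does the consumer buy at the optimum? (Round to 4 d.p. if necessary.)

Set MRS = p_1/p_2: (20/q_1)/1 = p_1/p_2.
So q_1*(p_1,p_2) = 20·p_2/p_1, independent of income; and q_2* = (I − 20·p_2)/p_2.
At the given prices: q_1* = 20·4/8 = 10.

q_1* = 10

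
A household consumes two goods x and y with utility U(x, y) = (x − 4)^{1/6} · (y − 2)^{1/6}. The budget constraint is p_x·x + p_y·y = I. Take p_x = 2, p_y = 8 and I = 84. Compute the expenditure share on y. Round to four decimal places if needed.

share on y = 0.5476

MRS = (y−2)/(x−4). Tangency with p_x/p_y gives y−2 = (p_x/p_y)·(x−4).
Substituting into the budget: x* = 4 + 0.5·(I − 4·p_x − 2·p_y)/p_x, and y* = 2 + 0.5·(…)/p_y.
Discretionary income = 84 − 4·2 − 2·8 = 60; x* = 4 + 0.5·60/2 = 19; y* = 2 + 0.5·60/8 = 5.75.
Expenditure on y: 8·5.75 = 46; share = 0.5476.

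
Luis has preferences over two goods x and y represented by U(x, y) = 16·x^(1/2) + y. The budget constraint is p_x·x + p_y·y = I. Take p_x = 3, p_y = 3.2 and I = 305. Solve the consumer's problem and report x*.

x* = 72.8178

MU_x = 8/√x, MU_y = 1. Tangency: 8/√x = p_x/p_y.
Thus x* = (8·p_y/p_x)² — independent of I — with the rest of income spent on y.
Plugging in: x* = (8·3.2/3)² = 72.8178.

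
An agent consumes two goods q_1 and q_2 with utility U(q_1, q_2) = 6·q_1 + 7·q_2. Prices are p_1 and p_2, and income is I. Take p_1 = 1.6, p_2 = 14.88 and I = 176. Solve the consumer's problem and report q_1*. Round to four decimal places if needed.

q_1* = 110

Linear utility — the consumer picks whichever good has higher MU/price: 6/1.6 = 3.75 vs 7/14.88 = 0.4704.
q_1 gives more utility per dollar, so spend all income on q_1: q_1* = I/p_1, q_2* = 0.
Numerically: q_1* = 110, q_2* = 0.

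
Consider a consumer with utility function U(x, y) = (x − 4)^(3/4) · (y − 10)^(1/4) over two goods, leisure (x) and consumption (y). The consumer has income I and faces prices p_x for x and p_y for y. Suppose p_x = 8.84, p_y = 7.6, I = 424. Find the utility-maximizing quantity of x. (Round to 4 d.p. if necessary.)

x* = 30.5249

Discretionary income = 424 − 4·8.84 − 10·7.6 = 312.64; x* = 4 + 0.75·312.64/8.84 = 30.5249.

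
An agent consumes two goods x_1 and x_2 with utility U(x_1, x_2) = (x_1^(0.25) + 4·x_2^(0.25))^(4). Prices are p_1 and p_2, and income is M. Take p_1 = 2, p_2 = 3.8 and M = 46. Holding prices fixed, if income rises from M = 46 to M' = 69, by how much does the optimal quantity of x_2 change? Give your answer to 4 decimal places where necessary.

Δx_2* = 5.0647

MRS = MU_x_1/MU_x_2 = (1/4)·(x_2/x_1)^(0.75). Set equal to p_1/p_2.
Hence x_2/x_1 = (4·p_1/p_2)^(1/(0.75)), i.e. raised to the 4/3 power.
With the ratio pinned down, the budget gives x_1* = M/(p_1 + p_2·(x_2/x_1)) and x_2* = (x_2/x_1)·x_1*.
Numerically x_2/x_1 = 2.698207, so x_1* = 46/(2 + 3.8·2.698207) = 3.7541 and x_2* = 2.698207·3.7541 = 10.1294.
At M' = 69: x_2* = 15.1941. Change: 15.1941 − 10.1294 = 5.0647.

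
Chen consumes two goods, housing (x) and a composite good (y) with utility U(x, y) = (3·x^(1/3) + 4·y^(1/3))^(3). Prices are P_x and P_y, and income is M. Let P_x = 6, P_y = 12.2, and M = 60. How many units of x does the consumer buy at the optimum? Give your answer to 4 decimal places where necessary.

x* = 4.8084

From the CES first-order condition, (3/4)·(y/x)^(2/3) = P_x/P_y.
Hence y/x = ((4/3)·P_x/P_y)^(1/(2/3)), i.e. raised to the 1.5 power.
Substitute y = (y/x)·x into the budget: x* = M/(P_x + P_y·(y/x)).
Numerically y/x = 0.531001, so x* = 60/(6 + 12.2·0.531001) = 4.8084.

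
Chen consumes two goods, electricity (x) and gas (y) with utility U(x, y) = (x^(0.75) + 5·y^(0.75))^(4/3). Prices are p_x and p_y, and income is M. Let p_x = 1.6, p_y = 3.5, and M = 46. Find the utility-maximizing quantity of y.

y* = 12.9264

Substitute y = (y/x)·x into the budget: x* = M/(p_x + p_y·(y/x)).
Numerically y/x = 27.295294, so x* = 46/(1.6 + 3.5·27.295294) = 0.4736 and y* = 27.295294·0.4736 = 12.9264.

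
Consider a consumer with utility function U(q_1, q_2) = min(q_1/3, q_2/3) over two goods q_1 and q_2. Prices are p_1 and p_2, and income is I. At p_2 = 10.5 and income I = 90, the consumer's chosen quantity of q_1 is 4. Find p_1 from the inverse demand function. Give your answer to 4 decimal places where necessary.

With perfect complements, no substitution: consume in ratio q_1:q_2 = 3:3.
Budget: p_1·q_1 + p_2·q_1 = I, so (3·p_1 + 3·p_2)·q_1 = 3·I.
Demand: q_1*(p_1,p_2,I) = 3·I/(3·p_1 + 3·p_2), q_2* = 3·I/(3·p_1 + 3·p_2).
Set q_1* = 4 in the demand function and solve for p_1: p_1 = 12.

p_1 = 12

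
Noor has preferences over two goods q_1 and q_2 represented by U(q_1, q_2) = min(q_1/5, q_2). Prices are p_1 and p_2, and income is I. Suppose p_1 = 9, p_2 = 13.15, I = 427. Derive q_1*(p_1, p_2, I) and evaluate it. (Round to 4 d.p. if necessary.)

Leontief preferences: the optimum is at the kink where q_1/5 = q_2/1, i.e. q_2 = (1/5)·q_1.
Budget: p_1·q_1 + p_2·(1/5)·q_1 = I, so (5·p_1 + p_2)·q_1 = 5·I.
Demand: q_1*(p_1,p_2,I) = 5·I/(5·p_1 + p_2), q_2* = I/(5·p_1 + p_2).
Here 5·9 + 13.15 = 58.15, giving q_1* = 36.7154.

q_1* = 36.7154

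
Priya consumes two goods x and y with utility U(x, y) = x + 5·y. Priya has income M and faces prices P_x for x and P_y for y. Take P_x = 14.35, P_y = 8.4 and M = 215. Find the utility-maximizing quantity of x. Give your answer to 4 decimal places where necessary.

x* = 0

Perfect substitutes: compare marginal utility per dollar. 1/P_x vs 5/P_y → 0.0697 vs 0.5952.
y gives more utility per dollar, so spend all income on y: y* = M/P_y, x* = 0.
Numerically: x* = 0, y* = 25.5952.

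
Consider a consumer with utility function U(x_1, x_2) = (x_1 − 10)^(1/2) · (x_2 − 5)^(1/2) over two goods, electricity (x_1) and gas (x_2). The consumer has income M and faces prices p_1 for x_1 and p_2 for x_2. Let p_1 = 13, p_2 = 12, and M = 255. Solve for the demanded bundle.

x_1* = 12.5, x_2* = 7.7083

Let x_1' = x_1−10, x_2' = x_2−5. MRS = x_2'/x_1' = p_1/p_2.
Substituting into the budget: x_1* = 10 + 0.5·(M − 10·p_1 − 5·p_2)/p_1, and x_2* = 5 + 0.5·(…)/p_2.
Discretionary income = 255 − 10·13 − 5·12 = 65; x_1* = 10 + 0.5·65/13 = 12.5; x_2* = 5 + 0.5·65/12 = 7.7083.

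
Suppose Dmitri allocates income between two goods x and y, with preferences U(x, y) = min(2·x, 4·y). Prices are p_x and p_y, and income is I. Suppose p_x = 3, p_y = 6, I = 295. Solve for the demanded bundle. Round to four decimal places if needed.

x* = 49.1667, y* = 24.5833

With perfect complements, no substitution: consume in ratio x:y = 4:2.
Budget: p_x·x + p_y·(1/2)·x = I, so (4·p_x + 2·p_y)·x = 4·I.
Demand: x*(p_x,p_y,I) = 4·I/(4·p_x + 2·p_y), y* = 2·I/(4·p_x + 2·p_y).
Here 4·3 + 2·6 = 24, giving x* = 49.1667 and y* = 24.5833.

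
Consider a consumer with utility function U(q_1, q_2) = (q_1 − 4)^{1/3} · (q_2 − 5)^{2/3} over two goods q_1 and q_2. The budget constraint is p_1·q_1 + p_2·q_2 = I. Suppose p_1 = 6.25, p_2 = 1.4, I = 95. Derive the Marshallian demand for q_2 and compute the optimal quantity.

q_2* = 35

MRS = (1/2)·(q_2−5)/(q_1−4). Tangency with p_1/p_2 gives q_2−5 = 2·(p_1/p_2)·(q_1−4).
Substituting into the budget: q_1* = 4 + 1/3·(I − 4·p_1 − 5·p_2)/p_1, and q_2* = 5 + 2/3·(…)/p_2.
Discretionary income = 95 − 4·6.25 − 5·1.4 = 63; q_2* = 5 + 2/3·63/1.4 = 35.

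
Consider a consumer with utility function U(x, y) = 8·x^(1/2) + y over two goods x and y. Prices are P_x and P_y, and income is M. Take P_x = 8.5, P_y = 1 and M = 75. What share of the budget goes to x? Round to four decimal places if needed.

Plugging in: x* = (4·1/8.5)² = 0.2215, y* = 73.1176.
Expenditure on x: 8.5·0.2215 = 1.8824; share = 0.0251.

share on x = 0.0251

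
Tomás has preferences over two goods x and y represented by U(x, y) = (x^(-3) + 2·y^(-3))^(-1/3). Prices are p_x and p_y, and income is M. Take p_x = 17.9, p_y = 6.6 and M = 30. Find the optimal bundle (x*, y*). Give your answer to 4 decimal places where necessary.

x* = 1.0725, y* = 1.6367

MRS = MU_x/MU_y = (1/2)·(y/x)^(4). Set equal to p_x/p_y.
Solve for the ratio: y/x = [2·p_x/p_y]^(0.25).
Substitute y = (y/x)·x into the budget: x* = M/(p_x + p_y·(y/x)).
Numerically y/x = 1.526106, so x* = 30/(17.9 + 6.6·1.526106) = 1.0725 and y* = 1.526106·1.0725 = 1.6367.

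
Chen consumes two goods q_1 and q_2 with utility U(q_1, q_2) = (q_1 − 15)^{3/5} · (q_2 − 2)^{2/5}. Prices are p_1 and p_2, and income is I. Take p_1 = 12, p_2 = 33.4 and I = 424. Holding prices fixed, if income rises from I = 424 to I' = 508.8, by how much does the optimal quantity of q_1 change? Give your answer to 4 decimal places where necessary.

Δq_1* = 4.24

This is Cobb-Douglas in (q_1−15, q_2−2): tangency gives 0.6·p_2·(q_2−2) = 0.4·p_1·(q_1−15).
After buying the subsistence bundle (15, 2), a share 0.6 of the remaining income goes to q_1: q_1* = 15 + 0.6·(I − 15p_1 − 2p_2)/p_1.
Discretionary income = 424 − 15·12 − 2·33.4 = 177.2; q_1* = 15 + 0.6·177.2/12 = 23.86.
At I' = 508.8: q_1* = 28.1. Change: 28.1 − 23.86 = 4.24.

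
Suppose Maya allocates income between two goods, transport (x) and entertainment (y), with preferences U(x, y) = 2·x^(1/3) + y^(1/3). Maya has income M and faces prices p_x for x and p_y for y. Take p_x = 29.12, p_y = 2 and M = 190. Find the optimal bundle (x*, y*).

x* = 2.7776, y* = 54.5585

Numerically y/x = 19.642514, so x* = 190/(29.12 + 2·19.642514) = 2.7776 and y* = 19.642514·2.7776 = 54.5585.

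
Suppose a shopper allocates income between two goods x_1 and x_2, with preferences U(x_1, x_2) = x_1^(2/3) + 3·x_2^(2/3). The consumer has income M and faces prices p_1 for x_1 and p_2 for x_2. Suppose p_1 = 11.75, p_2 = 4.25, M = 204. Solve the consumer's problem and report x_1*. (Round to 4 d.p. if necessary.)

x_1* = 0.0837

With the ratio pinned down, the budget gives x_1* = M/(p_1 + p_2·(x_2/x_1)) and x_2* = (x_2/x_1)·x_1*.
Numerically x_2/x_1 = 570.572156, so x_1* = 204/(11.75 + 4.25·570.572156) = 0.0837.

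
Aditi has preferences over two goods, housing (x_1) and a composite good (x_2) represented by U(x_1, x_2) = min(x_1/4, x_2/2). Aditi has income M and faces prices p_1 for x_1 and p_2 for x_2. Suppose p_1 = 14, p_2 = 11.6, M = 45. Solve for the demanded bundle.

x_1* = 2.2727, x_2* = 1.1364

With perfect complements, no substitution: consume in ratio x_1:x_2 = 4:2.
Budget: p_1·x_1 + p_2·(1/2)·x_1 = M, so (4·p_1 + 2·p_2)·x_1 = 4·M.
Demand: x_1*(p_1,p_2,M) = 4·M/(4·p_1 + 2·p_2), x_2* = 2·M/(4·p_1 + 2·p_2).
Here 4·14 + 2·11.6 = 79.2, giving x_1* = 2.2727 and x_2* = 1.1364.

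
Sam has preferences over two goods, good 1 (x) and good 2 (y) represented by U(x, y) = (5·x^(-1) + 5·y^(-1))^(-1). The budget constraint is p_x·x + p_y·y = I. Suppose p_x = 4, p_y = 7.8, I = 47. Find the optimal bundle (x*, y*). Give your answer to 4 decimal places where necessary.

MU_x ∝ 5·x^(-2), MU_y ∝ 5·y^(-2), so MRS = (y/x)^(2) = p_x/p_y.
Hence y/x = (p_x/p_y)^(1/(2)), i.e. raised to the 0.5 power.
With the ratio pinned down, the budget gives x* = I/(p_x + p_y·(y/x)) and y* = (y/x)·x*.
Numerically y/x = 0.716115, so x* = 47/(4 + 7.8·0.716115) = 4.9031 and y* = 0.716115·4.9031 = 3.5112.

x* = 4.9031, y* = 3.5112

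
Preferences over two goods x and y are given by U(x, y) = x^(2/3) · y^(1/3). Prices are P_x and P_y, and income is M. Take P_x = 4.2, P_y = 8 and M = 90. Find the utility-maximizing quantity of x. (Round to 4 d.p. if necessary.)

x* = 14.2857

The MRS is 2·y/x. Set MRS = P_x/P_y.
Rearranging, P_y·y = (1/2)·P_x·x. Substituting into the budget gives P_x·x·(1 + (1/2)) = M.
Demand: x*(P_x,P_y,M) = 2/3·M/P_x and y* = 1/3·M/P_y.
At P_x=4.2, P_y=8, M=90: x* = 2/3·90/4.2 = 14.2857.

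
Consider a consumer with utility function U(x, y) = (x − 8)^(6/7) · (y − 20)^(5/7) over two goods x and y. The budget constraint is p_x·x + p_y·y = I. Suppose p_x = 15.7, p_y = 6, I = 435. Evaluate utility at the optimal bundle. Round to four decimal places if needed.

This is Cobb-Douglas in (x−8, y−20): tangency gives 6/7·p_y·(y−20) = 5/7·p_x·(x−8).
After buying the subsistence bundle (8, 20), a share 6/11 of the remaining income goes to x: x* = 8 + 6/11·(I − 8p_x − 20p_y)/p_x.
Discretionary income = 435 − 8·15.7 − 20·6 = 189.4; x* = 8 + 6/11·189.4/15.7 = 14.5802; y* = 20 + 5/11·189.4/6 = 34.3485.
Utility at the optimum: U(14.5802, 34.3485) = 33.7006.

V = 33.7006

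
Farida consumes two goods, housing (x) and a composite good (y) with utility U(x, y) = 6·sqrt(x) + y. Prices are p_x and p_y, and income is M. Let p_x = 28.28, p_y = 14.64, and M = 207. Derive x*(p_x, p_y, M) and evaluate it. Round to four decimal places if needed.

Set MRS = p_x/p_y: 3·x^(−1/2) = p_x/p_y.
Solve: √x = 3·p_y/p_x, so x*(p_x,p_y) = (3·p_y/p_x)², and y* = (M − p_x·x*)/p_y.
Plugging in: x* = (3·14.64/28.28)² = 2.4119.

x* = 2.4119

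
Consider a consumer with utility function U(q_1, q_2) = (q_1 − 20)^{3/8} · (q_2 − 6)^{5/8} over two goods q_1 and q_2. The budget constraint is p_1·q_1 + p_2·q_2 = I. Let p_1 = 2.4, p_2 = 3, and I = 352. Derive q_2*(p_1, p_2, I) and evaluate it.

q_2* = 65.5833

Let q_1' = q_1−20, q_2' = q_2−6. MRS = (3/5)·q_2'/q_1' = p_1/p_2.
Substituting into the budget: q_1* = 20 + 0.375·(I − 20·p_1 − 6·p_2)/p_1, and q_2* = 6 + 0.625·(…)/p_2.
Discretionary income = 352 − 20·2.4 − 6·3 = 286; q_2* = 6 + 0.625·286/3 = 65.5833.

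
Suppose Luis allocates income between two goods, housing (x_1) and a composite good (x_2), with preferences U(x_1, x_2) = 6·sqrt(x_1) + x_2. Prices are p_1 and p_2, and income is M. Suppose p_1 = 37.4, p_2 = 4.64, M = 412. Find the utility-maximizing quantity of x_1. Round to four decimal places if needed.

Set MRS = p_1/p_2: 3·x_1^(−1/2) = p_1/p_2.
Thus x_1* = (3·p_2/p_1)² — independent of M — with the rest of income spent on x_2.
Plugging in: x_1* = (3·4.64/37.4)² = 0.1385.

x_1* = 0.1385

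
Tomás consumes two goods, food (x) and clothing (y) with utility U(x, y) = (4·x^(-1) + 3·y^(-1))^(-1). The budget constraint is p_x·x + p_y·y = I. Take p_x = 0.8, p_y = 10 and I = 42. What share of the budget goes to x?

share on x = 0.2462

MRS = MU_x/MU_y = (4/3)·(y/x)^(2). Set equal to p_x/p_y.
Hence y/x = ((3/4)·p_x/p_y)^(1/(2)), i.e. raised to the 0.5 power.
With the ratio pinned down, the budget gives x* = I/(p_x + p_y·(y/x)) and y* = (y/x)·x*.
Numerically y/x = 0.244949, so x* = 42/(0.8 + 10·0.244949) = 12.9251 and y* = 0.244949·12.9251 = 3.166.
Expenditure on x: 0.8·12.9251 = 10.3401; share = 0.2462.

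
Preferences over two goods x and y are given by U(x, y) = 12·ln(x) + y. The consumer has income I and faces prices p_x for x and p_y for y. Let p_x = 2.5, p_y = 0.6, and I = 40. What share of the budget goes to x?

Set MRS = p_x/p_y: (12/x)/1 = p_x/p_y.
So x*(p_x,p_y) = 12·p_y/p_x, independent of income; and y* = (I − 12·p_y)/p_y.
At the given prices: x* = 12·0.6/2.5 = 2.88, and y* = 54.6667.
Expenditure on x: 2.5·2.88 = 7.2; share = 0.18.

share on x = 0.18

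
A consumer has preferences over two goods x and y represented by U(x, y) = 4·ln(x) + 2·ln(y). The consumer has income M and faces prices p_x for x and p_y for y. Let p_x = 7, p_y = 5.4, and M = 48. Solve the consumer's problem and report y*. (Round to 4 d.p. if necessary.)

Tangency: MRS = 2·y/x = p_x/p_y.
Rearranging, p_y·y = (1/2)·p_x·x. Substituting into the budget gives p_x·x·(1 + (1/2)) = M.
Demand: x*(p_x,p_y,M) = 2/3·M/p_x and y* = 1/3·M/p_y.
At p_x=7, p_y=5.4, M=48: y* = 1/3·48/5.4 = 2.963.

y* = 2.963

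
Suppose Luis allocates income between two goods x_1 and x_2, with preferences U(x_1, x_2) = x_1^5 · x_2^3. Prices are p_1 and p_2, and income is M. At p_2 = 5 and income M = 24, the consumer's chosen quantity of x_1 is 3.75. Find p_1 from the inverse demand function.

The MRS is (5/3)·x_2/x_1. Set MRS = p_1/p_2.
Rearranging, p_2·x_2 = (3/5)·p_1·x_1. Substituting into the budget gives p_1·x_1·(1 + (3/5)) = M.
Demand: x_1*(p_1,p_2,M) = 0.625·M/p_1 and x_2* = 0.375·M/p_2.
Set x_1* = 3.75 in the demand function and solve for p_1: p_1 = 4.

p_1 = 4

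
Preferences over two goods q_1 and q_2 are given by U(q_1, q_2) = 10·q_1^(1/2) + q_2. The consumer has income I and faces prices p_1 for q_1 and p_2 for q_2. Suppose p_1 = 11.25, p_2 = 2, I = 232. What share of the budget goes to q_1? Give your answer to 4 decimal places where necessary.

share on q_1 = 0.0383

MU_q_1 = 5/√q_1, MU_q_2 = 1. Tangency: 5/√q_1 = p_1/p_2.
Solve: √q_1 = 5·p_2/p_1, so q_1*(p_1,p_2) = (5·p_2/p_1)², and q_2* = (I − p_1·q_1*)/p_2.
Plugging in: q_1* = (5·2/11.25)² = 0.7901, q_2* = 111.5556.
Expenditure on q_1: 11.25·0.7901 = 8.8889; share = 0.0383.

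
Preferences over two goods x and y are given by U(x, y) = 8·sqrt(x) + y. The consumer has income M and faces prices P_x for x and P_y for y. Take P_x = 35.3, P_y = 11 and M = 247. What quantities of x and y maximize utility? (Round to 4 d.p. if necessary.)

Utility is quasi-linear in y; the FOC for x is 4/√x = P_x/P_y.
Solve: √x = 4·P_y/P_x, so x*(P_x,P_y) = (4·P_y/P_x)², and y* = (M − P_x·x*)/P_y.
Plugging in: x* = (4·11/35.3)² = 1.5537, y* = 17.4687.

x* = 1.5537, y* = 17.4687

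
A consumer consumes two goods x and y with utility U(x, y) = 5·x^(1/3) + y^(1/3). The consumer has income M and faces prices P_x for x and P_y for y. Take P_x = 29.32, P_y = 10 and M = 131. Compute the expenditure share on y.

MRS = MU_x/MU_y = 5·(y/x)^(2/3). Set equal to P_x/P_y.
Hence y/x = ((1/5)·P_x/P_y)^(1/(2/3)), i.e. raised to the 1.5 power.
With the ratio pinned down, the budget gives x* = M/(P_x + P_y·(y/x)) and y* = (y/x)·x*.
Numerically y/x = 0.449046, so x* = 131/(29.32 + 10·0.449046) = 3.8745 and y* = 0.449046·3.8745 = 1.7398.
Expenditure on y: 10·1.7398 = 17.3985; share = 0.1328.

share on y = 0.1328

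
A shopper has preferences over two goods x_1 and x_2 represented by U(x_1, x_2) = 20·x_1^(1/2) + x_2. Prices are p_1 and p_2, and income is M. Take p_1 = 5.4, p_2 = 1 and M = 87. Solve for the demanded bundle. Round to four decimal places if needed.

x_1* = 3.4294, x_2* = 68.4815

Utility is quasi-linear in x_2; the FOC for x_1 is 10/√x_1 = p_1/p_2.
Solve: √x_1 = 10·p_2/p_1, so x_1*(p_1,p_2) = (10·p_2/p_1)², and x_2* = (M − p_1·x_1*)/p_2.
Plugging in: x_1* = (10·1/5.4)² = 3.4294, x_2* = 68.4815.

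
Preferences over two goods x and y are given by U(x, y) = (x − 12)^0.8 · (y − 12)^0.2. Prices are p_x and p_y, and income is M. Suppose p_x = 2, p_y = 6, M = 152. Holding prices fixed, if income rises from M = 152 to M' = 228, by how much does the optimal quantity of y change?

Δy* = 2.5333

Let x' = x−12, y' = y−12. MRS = 4·y'/x' = p_x/p_y.
Substituting into the budget: x* = 12 + 0.8·(M − 12·p_x − 12·p_y)/p_x, and y* = 12 + 0.2·(…)/p_y.
Discretionary income = 152 − 12·2 − 12·6 = 56; y* = 12 + 0.2·56/6 = 13.8667.
At M' = 228: y* = 16.4. Change: 16.4 − 13.8667 = 2.5333.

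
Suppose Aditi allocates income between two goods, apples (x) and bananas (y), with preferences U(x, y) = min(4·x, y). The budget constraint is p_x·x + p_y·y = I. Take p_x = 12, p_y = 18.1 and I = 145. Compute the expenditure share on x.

With perfect complements, no substitution: consume in ratio x:y = 1:4.
Budget: p_x·x + p_y·4·x = I, so (p_x + 4·p_y)·x = I.
Demand: x*(p_x,p_y,I) = I/(p_x + 4·p_y), y* = 4·I/(p_x + 4·p_y).
Here 12 + 4·18.1 = 84.4, giving x* = 1.718 and y* = 6.872.
Expenditure on x: 12·1.718 = 20.6161; share = 0.1422.

share on x = 0.1422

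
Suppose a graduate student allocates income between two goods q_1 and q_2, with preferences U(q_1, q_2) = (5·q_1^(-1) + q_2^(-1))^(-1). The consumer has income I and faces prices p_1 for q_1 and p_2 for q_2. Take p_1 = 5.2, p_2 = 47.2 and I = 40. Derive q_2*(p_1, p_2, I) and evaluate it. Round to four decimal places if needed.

MU_q_1 ∝ 5·q_1^(-2), MU_q_2 ∝ q_2^(-2), so MRS = 5·(q_2/q_1)^(2) = p_1/p_2.
Solve for the ratio: q_2/q_1 = [(1/5)·p_1/p_2]^(0.5).
Substitute q_2 = (q_2/q_1)·q_1 into the budget: q_1* = I/(p_1 + p_2·(q_2/q_1)).
Numerically q_2/q_1 = 0.148438, so q_1* = 40/(5.2 + 47.2·0.148438) = 3.277 and q_2* = 0.148438·3.277 = 0.4864.

q_2* = 0.4864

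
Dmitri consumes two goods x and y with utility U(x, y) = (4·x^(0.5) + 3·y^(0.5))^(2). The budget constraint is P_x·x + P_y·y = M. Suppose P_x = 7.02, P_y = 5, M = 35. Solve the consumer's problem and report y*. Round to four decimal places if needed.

y* = 3.0888

From the CES first-order condition, (4/3)·(y/x)^(0.5) = P_x/P_y.
Hence y/x = ((3/4)·P_x/P_y)^(1/(0.5)), i.e. raised to the 2 power.
Substitute y = (y/x)·x into the budget: x* = M/(P_x + P_y·(y/x)).
Numerically y/x = 1.108809, so x* = 35/(7.02 + 5·1.108809) = 2.7857 and y* = 1.108809·2.7857 = 3.0888.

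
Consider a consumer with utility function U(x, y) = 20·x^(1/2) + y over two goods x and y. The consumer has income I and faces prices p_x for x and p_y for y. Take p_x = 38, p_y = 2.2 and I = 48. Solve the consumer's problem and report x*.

Utility is quasi-linear in y; the FOC for x is 10/√x = p_x/p_y.
Solve: √x = 10·p_y/p_x, so x*(p_x,p_y) = (10·p_y/p_x)², and y* = (I − p_x·x*)/p_y.
Plugging in: x* = (10·2.2/38)² = 0.3352.

x* = 0.3352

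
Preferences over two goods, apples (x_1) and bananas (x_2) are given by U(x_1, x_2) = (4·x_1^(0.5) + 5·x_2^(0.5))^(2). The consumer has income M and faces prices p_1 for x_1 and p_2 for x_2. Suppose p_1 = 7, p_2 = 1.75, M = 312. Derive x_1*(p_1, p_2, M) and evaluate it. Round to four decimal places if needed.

With the ratio pinned down, the budget gives x_1* = M/(p_1 + p_2·(x_2/x_1)) and x_2* = (x_2/x_1)·x_1*.
Numerically x_2/x_1 = 25, so x_1* = 312/(7 + 1.75·25) = 6.1478.

x_1* = 6.1478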